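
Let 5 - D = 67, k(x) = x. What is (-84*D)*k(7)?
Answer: 36456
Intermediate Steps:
D = -62 (D = 5 - 1*67 = 5 - 67 = -62)
(-84*D)*k(7) = -84*(-62)*7 = 5208*7 = 36456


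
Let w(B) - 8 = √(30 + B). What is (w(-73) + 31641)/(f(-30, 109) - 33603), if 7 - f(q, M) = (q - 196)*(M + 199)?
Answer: 31649/36012 + I*√43/36012 ≈ 0.87885 + 0.00018209*I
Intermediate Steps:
w(B) = 8 + √(30 + B)
f(q, M) = 7 - (-196 + q)*(199 + M) (f(q, M) = 7 - (q - 196)*(M + 199) = 7 - (-196 + q)*(199 + M))
(w(-73) + 31641)/(f(-30, 109) - 33603) = ((8 + √(30 - 73)) + 31641)/((39011 - 199*(-30) + 196*109 - 1*109*(-30)) - 33603) = ((8 + √(-43)) + 31641)/((39011 + 5970 + 21364 + 3270) - 33603) = ((8 + I*√43) + 31641)/(69615 - 33603) = (31649 + I*√43)/36012 = (31649 + I*√43)*(1/36012) = 31649/36012 + I*√43/36012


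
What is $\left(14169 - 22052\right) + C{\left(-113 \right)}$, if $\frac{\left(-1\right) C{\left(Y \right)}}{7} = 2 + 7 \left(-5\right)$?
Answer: $-7652$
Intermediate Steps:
$C{\left(Y \right)} = 231$ ($C{\left(Y \right)} = - 7 \left(2 + 7 \left(-5\right)\right) = - 7 \left(2 - 35\right) = \left(-7\right) \left(-33\right) = 231$)
$\left(14169 - 22052\right) + C{\left(-113 \right)} = \left(14169 - 22052\right) + 231 = -7883 + 231 = -7652$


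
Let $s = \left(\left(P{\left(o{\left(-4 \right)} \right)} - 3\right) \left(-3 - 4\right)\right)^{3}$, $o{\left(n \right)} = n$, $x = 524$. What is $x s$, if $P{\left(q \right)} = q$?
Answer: $61648076$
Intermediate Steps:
$s = 117649$ ($s = \left(\left(-4 - 3\right) \left(-3 - 4\right)\right)^{3} = \left(\left(-7\right) \left(-7\right)\right)^{3} = 49^{3} = 117649$)
$x s = 524 \cdot 117649 = 61648076$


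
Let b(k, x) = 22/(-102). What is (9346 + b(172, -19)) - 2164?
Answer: 366271/51 ≈ 7181.8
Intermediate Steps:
b(k, x) = -11/51 (b(k, x) = 22*(-1/102) = -11/51)
(9346 + b(172, -19)) - 2164 = (9346 - 11/51) - 2164 = 476635/51 - 2164 = 366271/51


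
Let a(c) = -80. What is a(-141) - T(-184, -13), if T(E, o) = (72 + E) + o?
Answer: 45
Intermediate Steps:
T(E, o) = 72 + E + o
a(-141) - T(-184, -13) = -80 - (72 - 184 - 13) = -80 - 1*(-125) = -80 + 125 = 45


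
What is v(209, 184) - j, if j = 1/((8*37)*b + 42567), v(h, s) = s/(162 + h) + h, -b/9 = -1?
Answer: 3515488642/16780701 ≈ 209.50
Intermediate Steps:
b = 9 (b = -9*(-1) = 9)
v(h, s) = h + s/(162 + h) (v(h, s) = s/(162 + h) + h = h + s/(162 + h))
j = 1/45231 (j = 1/((8*37)*9 + 42567) = 1/(296*9 + 42567) = 1/(2664 + 42567) = 1/45231 ≈ 2.2109e-5)
v(209, 184) - j = (184 + 209**2 + 162*209)/(162 + 209) - 1*1/45231 = (184 + 43681 + 33858)/371 - 1/45231 = (1/371)*77723 - 1/45231 = 77723/371 - 1/45231 = 3515488642/16780701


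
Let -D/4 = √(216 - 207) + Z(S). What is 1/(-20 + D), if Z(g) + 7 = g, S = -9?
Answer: 1/32 ≈ 0.031250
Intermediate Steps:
Z(g) = -7 + g
D = 52 (D = -4*(√(216 - 207) + (-7 - 9)) = -4*(√9 - 16) = -4*(3 - 16) = -4*(-13) = 52)
1/(-20 + D) = 1/(-20 + 52) = 1/32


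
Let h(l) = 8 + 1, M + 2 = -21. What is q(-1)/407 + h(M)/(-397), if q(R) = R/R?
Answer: -3266/161579 ≈ -0.020213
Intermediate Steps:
M = -23 (M = -2 - 21 = -23)
h(l) = 9
q(R) = 1
q(-1)/407 + h(M)/(-397) = 1/407 + 9/(-397) = 1*(1/407) + 9*(-1/397) = 1/407 - 9/397 = -3266/161579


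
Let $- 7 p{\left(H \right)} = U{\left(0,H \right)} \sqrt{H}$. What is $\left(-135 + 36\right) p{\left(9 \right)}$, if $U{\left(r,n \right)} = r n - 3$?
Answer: $- \frac{891}{7} \approx -127.29$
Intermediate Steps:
$U{\left(r,n \right)} = -3 + n r$ ($U{\left(r,n \right)} = n r - 3 = -3 + n r$)
$p{\left(H \right)} = \frac{3 \sqrt{H}}{7}$ ($p{\left(H \right)} = - \frac{\left(-3 + H 0\right) \sqrt{H}}{7} = - \frac{\left(-3 + 0\right) \sqrt{H}}{7} = - \frac{\left(-3\right) \sqrt{H}}{7} = \frac{3 \sqrt{H}}{7}$)
$\left(-135 + 36\right) p{\left(9 \right)} = \left(-135 + 36\right) \frac{3 \sqrt{9}}{7} = - 99 \cdot \frac{3}{7} \cdot 3 = \left(-99\right) \frac{9}{7} = - \frac{891}{7}$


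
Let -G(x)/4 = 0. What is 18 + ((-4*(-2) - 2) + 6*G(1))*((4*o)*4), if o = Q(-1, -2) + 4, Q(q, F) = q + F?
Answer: 114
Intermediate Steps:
G(x) = 0 (G(x) = -4*0 = 0)
Q(q, F) = F + q
o = 1 (o = (-2 - 1) + 4 = -3 + 4 = 1)
18 + ((-4*(-2) - 2) + 6*G(1))*((4*o)*4) = 18 + ((-4*(-2) - 2) + 6*0)*((4*1)*4) = 18 + ((8 - 2) + 0)*(4*4) = 18 + (6 + 0)*16 = 18 + 6*16 = 18 + 96 = 114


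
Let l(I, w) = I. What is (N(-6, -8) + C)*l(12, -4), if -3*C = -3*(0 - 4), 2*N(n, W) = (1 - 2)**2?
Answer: -42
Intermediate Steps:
N(n, W) = 1/2 (N(n, W) = (1 - 2)**2/2 = (1/2)*(-1)**2 = (1/2)*1 = 1/2)
C = -4 (C = -(-1)*(0 - 4) = -(-1)*(-4) = -1/3*12 = -4)
(N(-6, -8) + C)*l(12, -4) = (1/2 - 4)*12 = -7/2*12 = -42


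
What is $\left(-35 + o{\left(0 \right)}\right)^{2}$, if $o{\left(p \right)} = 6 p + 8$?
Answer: $729$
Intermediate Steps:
$o{\left(p \right)} = 8 + 6 p$
$\left(-35 + o{\left(0 \right)}\right)^{2} = \left(-35 + \left(8 + 6 \cdot 0\right)\right)^{2} = \left(-35 + \left(8 + 0\right)\right)^{2} = \left(-35 + 8\right)^{2} = \left(-27\right)^{2} = 729$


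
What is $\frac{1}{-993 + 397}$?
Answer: $- \frac{1}{596} \approx -0.0016779$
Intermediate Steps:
$\frac{1}{-993 + 397} = \frac{1}{-596} = - \frac{1}{596}$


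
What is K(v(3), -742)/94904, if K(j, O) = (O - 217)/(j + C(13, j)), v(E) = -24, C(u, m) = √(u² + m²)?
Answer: -2877/2004847 - 959*√745/16038776 ≈ -0.0030670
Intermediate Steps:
C(u, m) = √(m² + u²)
K(j, O) = (-217 + O)/(j + √(169 + j²)) (K(j, O) = (O - 217)/(j + √(j² + 13²)) = (-217 + O)/(j + √(j² + 169)) = (-217 + O)/(j + √(169 + j²)))
K(v(3), -742)/94904 = ((-217 - 742)/(-24 + √(169 + (-24)²)))/94904 = (-959/(-24 + √(169 + 576)))*(1/94904) = (-959/(-24 + √745))*(1/94904) = -959/(-24 + √745)*(1/94904) = -959/(94904*(-24 + √745))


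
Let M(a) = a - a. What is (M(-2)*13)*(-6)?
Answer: 0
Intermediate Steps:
M(a) = 0
(M(-2)*13)*(-6) = (0*13)*(-6) = 0*(-6) = 0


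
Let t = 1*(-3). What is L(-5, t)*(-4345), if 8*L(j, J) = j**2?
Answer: -108625/8 ≈ -13578.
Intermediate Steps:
t = -3
L(j, J) = j**2/8
L(-5, t)*(-4345) = ((1/8)*(-5)**2)*(-4345) = ((1/8)*25)*(-4345) = (25/8)*(-4345) = -108625/8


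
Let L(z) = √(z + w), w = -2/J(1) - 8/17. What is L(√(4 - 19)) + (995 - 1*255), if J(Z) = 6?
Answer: 740 + √(-2091 + 2601*I*√15)/51 ≈ 741.25 + 1.5426*I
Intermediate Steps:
w = -41/51 (w = -2/6 - 8/17 = -2*⅙ - 8*1/17 = -⅓ - 8/17 = -41/51 ≈ -0.80392)
L(z) = √(-41/51 + z) (L(z) = √(z - 41/51) = √(-41/51 + z))
L(√(4 - 19)) + (995 - 1*255) = √(-2091 + 2601*√(4 - 19))/51 + (995 - 1*255) = √(-2091 + 2601*√(-15))/51 + (995 - 255) = √(-2091 + 2601*(I*√15))/51 + 740 = √(-2091 + 2601*I*√15)/51 + 740 = 740 + √(-2091 + 2601*I*√15)/51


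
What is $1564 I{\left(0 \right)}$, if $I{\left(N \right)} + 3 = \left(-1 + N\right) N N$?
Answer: $-4692$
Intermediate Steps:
$I{\left(N \right)} = -3 + N^{2} \left(-1 + N\right)$ ($I{\left(N \right)} = -3 + \left(-1 + N\right) N N = -3 + N \left(-1 + N\right) N = -3 + N^{2} \left(-1 + N\right)$)
$1564 I{\left(0 \right)} = 1564 \left(-3 + 0^{3} - 0^{2}\right) = 1564 \left(-3 + 0 - 0\right) = 1564 \left(-3 + 0 + 0\right) = 1564 \left(-3\right) = -4692$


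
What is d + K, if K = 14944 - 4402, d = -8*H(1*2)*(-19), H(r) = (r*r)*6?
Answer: 14190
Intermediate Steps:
H(r) = 6*r² (H(r) = r²*6 = 6*r²)
d = 3648 (d = -48*(1*2)²*(-19) = -48*2²*(-19) = -48*4*(-19) = -8*24*(-19) = -192*(-19) = 3648)
K = 10542
d + K = 3648 + 10542 = 14190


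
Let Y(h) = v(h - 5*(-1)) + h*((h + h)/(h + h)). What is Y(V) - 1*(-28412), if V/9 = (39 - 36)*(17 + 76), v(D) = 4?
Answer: 30927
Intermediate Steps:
V = 2511 (V = 9*((39 - 36)*(17 + 76)) = 9*(3*93) = 9*279 = 2511)
Y(h) = 4 + h (Y(h) = 4 + h*((h + h)/(h + h)) = 4 + h*((2*h)/((2*h))) = 4 + h*((2*h)*(1/(2*h))) = 4 + h*1 = 4 + h)
Y(V) - 1*(-28412) = (4 + 2511) - 1*(-28412) = 2515 + 28412 = 30927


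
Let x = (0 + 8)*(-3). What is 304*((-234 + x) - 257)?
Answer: -156560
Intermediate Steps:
x = -24 (x = 8*(-3) = -24)
304*((-234 + x) - 257) = 304*((-234 - 24) - 257) = 304*(-258 - 257) = 304*(-515) = -156560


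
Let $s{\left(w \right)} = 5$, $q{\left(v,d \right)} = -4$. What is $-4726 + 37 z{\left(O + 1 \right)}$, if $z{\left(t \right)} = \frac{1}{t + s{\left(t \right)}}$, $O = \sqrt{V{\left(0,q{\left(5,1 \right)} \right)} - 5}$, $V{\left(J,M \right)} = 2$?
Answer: $\frac{- 4726 \sqrt{3} + 28319 i}{\sqrt{3} - 6 i} \approx -4720.3 - 1.6432 i$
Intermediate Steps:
$O = i \sqrt{3}$ ($O = \sqrt{2 - 5} = \sqrt{-3} = i \sqrt{3} \approx 1.732 i$)
$z{\left(t \right)} = \frac{1}{5 + t}$ ($z{\left(t \right)} = \frac{1}{t + 5} = \frac{1}{5 + t}$)
$-4726 + 37 z{\left(O + 1 \right)} = -4726 + \frac{37}{5 + \left(i \sqrt{3} + 1\right)} = -4726 + \frac{37}{5 + \left(1 + i \sqrt{3}\right)} = -4726 + \frac{37}{6 + i \sqrt{3}}$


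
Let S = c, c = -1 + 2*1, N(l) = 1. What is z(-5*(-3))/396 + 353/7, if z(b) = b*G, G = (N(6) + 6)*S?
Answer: 46841/924 ≈ 50.694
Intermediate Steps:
c = 1 (c = -1 + 2 = 1)
S = 1
G = 7 (G = (1 + 6)*1 = 7*1 = 7)
z(b) = 7*b (z(b) = b*7 = 7*b)
z(-5*(-3))/396 + 353/7 = (7*(-5*(-3)))/396 + 353/7 = (7*15)*(1/396) + 353*(⅐) = 105*(1/396) + 353/7 = 35/132 + 353/7 = 46841/924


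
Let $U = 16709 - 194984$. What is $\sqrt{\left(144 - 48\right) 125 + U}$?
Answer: $15 i \sqrt{739} \approx 407.77 i$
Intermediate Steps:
$U = -178275$
$\sqrt{\left(144 - 48\right) 125 + U} = \sqrt{\left(144 - 48\right) 125 - 178275} = \sqrt{96 \cdot 125 - 178275} = \sqrt{12000 - 178275} = \sqrt{-166275} = 15 i \sqrt{739}$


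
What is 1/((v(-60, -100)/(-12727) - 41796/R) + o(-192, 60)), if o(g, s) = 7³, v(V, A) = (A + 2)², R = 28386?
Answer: 20070479/6839476695 ≈ 0.0029345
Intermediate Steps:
v(V, A) = (2 + A)²
o(g, s) = 343
1/((v(-60, -100)/(-12727) - 41796/R) + o(-192, 60)) = 1/(((2 - 100)²/(-12727) - 41796/28386) + 343) = 1/(((-98)²*(-1/12727) - 41796*1/28386) + 343) = 1/((9604*(-1/12727) - 2322/1577) + 343) = 1/((-9604/12727 - 2322/1577) + 343) = 1/(-44697602/20070479 + 343) = 1/(6839476695/20070479) = 20070479/6839476695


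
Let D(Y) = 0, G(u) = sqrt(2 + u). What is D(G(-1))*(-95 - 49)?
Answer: 0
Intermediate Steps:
D(G(-1))*(-95 - 49) = 0*(-95 - 49) = 0*(-144) = 0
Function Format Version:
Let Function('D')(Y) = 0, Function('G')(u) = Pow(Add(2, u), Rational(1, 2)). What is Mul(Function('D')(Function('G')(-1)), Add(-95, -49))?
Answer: 0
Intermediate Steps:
Mul(Function('D')(Function('G')(-1)), Add(-95, -49)) = Mul(0, Add(-95, -49)) = Mul(0, -144) = 0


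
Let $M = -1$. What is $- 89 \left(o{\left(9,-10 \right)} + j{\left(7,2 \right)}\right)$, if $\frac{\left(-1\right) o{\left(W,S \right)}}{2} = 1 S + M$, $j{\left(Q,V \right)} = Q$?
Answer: $-2581$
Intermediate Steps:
$o{\left(W,S \right)} = 2 - 2 S$ ($o{\left(W,S \right)} = - 2 \left(1 S - 1\right) = - 2 \left(S - 1\right) = - 2 \left(-1 + S\right) = 2 - 2 S$)
$- 89 \left(o{\left(9,-10 \right)} + j{\left(7,2 \right)}\right) = - 89 \left(\left(2 - -20\right) + 7\right) = - 89 \left(\left(2 + 20\right) + 7\right) = - 89 \left(22 + 7\right) = \left(-89\right) 29 = -2581$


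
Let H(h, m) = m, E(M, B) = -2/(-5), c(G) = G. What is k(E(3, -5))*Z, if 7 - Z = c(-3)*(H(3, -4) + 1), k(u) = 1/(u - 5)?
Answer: 10/23 ≈ 0.43478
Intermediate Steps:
E(M, B) = 2/5 (E(M, B) = -2*(-1/5) = 2/5)
k(u) = 1/(-5 + u)
Z = -2 (Z = 7 - (-3)*(-4 + 1) = 7 - (-3)*(-3) = 7 - 1*9 = 7 - 9 = -2)
k(E(3, -5))*Z = -2/(-5 + 2/5) = -2/(-23/5) = -5/23*(-2) = 10/23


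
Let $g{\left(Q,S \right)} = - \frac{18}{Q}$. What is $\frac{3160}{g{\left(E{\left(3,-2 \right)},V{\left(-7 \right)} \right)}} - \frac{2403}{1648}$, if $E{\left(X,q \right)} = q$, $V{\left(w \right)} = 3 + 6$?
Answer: $\frac{5186053}{14832} \approx 349.65$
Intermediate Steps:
$V{\left(w \right)} = 9$
$\frac{3160}{g{\left(E{\left(3,-2 \right)},V{\left(-7 \right)} \right)}} - \frac{2403}{1648} = \frac{3160}{\left(-18\right) \frac{1}{-2}} - \frac{2403}{1648} = \frac{3160}{\left(-18\right) \left(- \frac{1}{2}\right)} - \frac{2403}{1648} = \frac{3160}{9} - \frac{2403}{1648} = \frac{5186053}{14832}$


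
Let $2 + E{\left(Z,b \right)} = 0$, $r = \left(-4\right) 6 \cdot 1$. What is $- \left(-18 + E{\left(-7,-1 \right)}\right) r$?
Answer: $-480$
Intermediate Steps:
$r = -24$ ($r = \left(-24\right) 1 = -24$)
$E{\left(Z,b \right)} = -2$ ($E{\left(Z,b \right)} = -2 + 0 = -2$)
$- \left(-18 + E{\left(-7,-1 \right)}\right) r = - \left(-18 - 2\right) \left(-24\right) = - \left(-20\right) \left(-24\right) = \left(-1\right) 480 = -480$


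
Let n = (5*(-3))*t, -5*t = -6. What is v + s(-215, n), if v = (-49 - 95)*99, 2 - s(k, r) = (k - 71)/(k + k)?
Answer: -3064753/215 ≈ -14255.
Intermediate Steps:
t = 6/5 (t = -1/5*(-6) = 6/5 ≈ 1.2000)
n = -18 (n = (5*(-3))*(6/5) = -15*6/5 = -18)
s(k, r) = 2 - (-71 + k)/(2*k) (s(k, r) = 2 - (k - 71)/(k + k) = 2 - (-71 + k)/(2*k))
v = -14256 (v = -144*99 = -14256)
v + s(-215, n) = -14256 + (1/2)*(71 + 3*(-215))/(-215) = -14256 + (1/2)*(-1/215)*(71 - 645) = -14256 + (1/2)*(-1/215)*(-574) = -14256 + 287/215 = -3064753/215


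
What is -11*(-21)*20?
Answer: 4620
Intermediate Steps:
-11*(-21)*20 = 231*20 = 4620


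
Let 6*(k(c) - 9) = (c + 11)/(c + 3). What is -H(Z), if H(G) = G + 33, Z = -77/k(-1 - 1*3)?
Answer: -1089/47 ≈ -23.170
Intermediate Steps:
k(c) = 9 + (11 + c)/(6*(3 + c)) (k(c) = 9 + ((c + 11)/(c + 3))/6 = 9 + ((11 + c)/(3 + c))/6 = 9 + (11 + c)/(6*(3 + c)))
Z = -462/47 (Z = -77*6*(3 + (-1 - 1*3))/(173 + 55*(-1 - 1*3)) = -77*6*(3 + (-1 - 3))/(173 + 55*(-1 - 3)) = -77*6*(3 - 4)/(173 + 55*(-4)) = -77*(-6/(173 - 220)) = -77/((1/6)*(-1)*(-47)) = -77/47/6 = -77*6/47 = -462/47 ≈ -9.8298)
H(G) = 33 + G
-H(Z) = -(33 - 462/47) = -1*1089/47 = -1089/47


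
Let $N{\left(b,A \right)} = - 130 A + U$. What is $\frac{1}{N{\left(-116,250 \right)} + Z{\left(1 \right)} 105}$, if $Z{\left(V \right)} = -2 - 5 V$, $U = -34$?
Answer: $- \frac{1}{33269} \approx -3.0058 \cdot 10^{-5}$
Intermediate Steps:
$N{\left(b,A \right)} = -34 - 130 A$ ($N{\left(b,A \right)} = - 130 A - 34 = -34 - 130 A$)
$\frac{1}{N{\left(-116,250 \right)} + Z{\left(1 \right)} 105} = \frac{1}{\left(-34 - 32500\right) + \left(-2 - 5\right) 105} = \frac{1}{-32534 - 735} = \frac{1}{-33269} = - \frac{1}{33269}$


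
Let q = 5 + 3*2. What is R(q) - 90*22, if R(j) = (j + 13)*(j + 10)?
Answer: -1476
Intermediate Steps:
q = 11 (q = 5 + 6 = 11)
R(j) = (10 + j)*(13 + j) (R(j) = (13 + j)*(10 + j) = (10 + j)*(13 + j))
R(q) - 90*22 = (130 + 11² + 23*11) - 90*22 = (130 + 121 + 253) - 1980 = 504 - 1980 = -1476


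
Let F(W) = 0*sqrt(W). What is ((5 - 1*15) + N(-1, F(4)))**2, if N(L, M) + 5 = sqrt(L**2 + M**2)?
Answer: 196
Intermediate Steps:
F(W) = 0
N(L, M) = -5 + sqrt(L**2 + M**2)
((5 - 1*15) + N(-1, F(4)))**2 = ((5 - 1*15) + (-5 + sqrt((-1)**2 + 0**2)))**2 = ((5 - 15) + (-5 + sqrt(1 + 0)))**2 = (-10 + (-5 + sqrt(1)))**2 = (-10 + (-5 + 1))**2 = (-10 - 4)**2 = (-14)**2 = 196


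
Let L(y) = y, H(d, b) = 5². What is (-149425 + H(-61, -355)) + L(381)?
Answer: -149019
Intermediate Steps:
H(d, b) = 25
(-149425 + H(-61, -355)) + L(381) = (-149425 + 25) + 381 = -149400 + 381 = -149019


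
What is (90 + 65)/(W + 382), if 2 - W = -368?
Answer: 155/752 ≈ 0.20612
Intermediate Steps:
W = 370 (W = 2 - 1*(-368) = 2 + 368 = 370)
(90 + 65)/(W + 382) = (90 + 65)/(370 + 382) = 155/752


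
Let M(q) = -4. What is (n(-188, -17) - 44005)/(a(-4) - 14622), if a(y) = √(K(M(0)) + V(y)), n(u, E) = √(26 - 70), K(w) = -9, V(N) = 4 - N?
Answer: (14622 + I)*(44005 - 2*I*√11)/213802885 ≈ 3.0095 - 0.00024783*I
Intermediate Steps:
n(u, E) = 2*I*√11 (n(u, E) = √(-44) = 2*I*√11)
a(y) = √(-5 - y) (a(y) = √(-9 + (4 - y)) = √(-5 - y))
(n(-188, -17) - 44005)/(a(-4) - 14622) = (2*I*√11 - 44005)/(√(-5 - 1*(-4)) - 14622) = (-44005 + 2*I*√11)/(√(-5 + 4) - 14622) = (-44005 + 2*I*√11)/(√(-1) - 14622) = (-44005 + 2*I*√11)/(I - 14622) = (-44005 + 2*I*√11)/(-14622 + I) = (-44005 + 2*I*√11)*((-14622 - I)/213802885) = (-44005 + 2*I*√11)*(-14622 - I)/213802885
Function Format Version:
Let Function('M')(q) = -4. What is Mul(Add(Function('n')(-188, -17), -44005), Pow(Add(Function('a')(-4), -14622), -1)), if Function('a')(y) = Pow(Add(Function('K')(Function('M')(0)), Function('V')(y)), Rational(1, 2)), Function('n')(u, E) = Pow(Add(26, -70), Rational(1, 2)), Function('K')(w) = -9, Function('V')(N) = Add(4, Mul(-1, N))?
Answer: Mul(Rational(1, 213802885), Add(14622, I), Add(44005, Mul(-2, I, Pow(11, Rational(1, 2))))) ≈ Add(3.0095, Mul(-0.00024783, I))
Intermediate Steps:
Function('n')(u, E) = Mul(2, I, Pow(11, Rational(1, 2))) (Function('n')(u, E) = Pow(-44, Rational(1, 2)) = Mul(2, I, Pow(11, Rational(1, 2))))
Function('a')(y) = Pow(Add(-5, Mul(-1, y)), Rational(1, 2)) (Function('a')(y) = Pow(Add(-9, Add(4, Mul(-1, y))), Rational(1, 2)) = Pow(Add(-5, Mul(-1, y)), Rational(1, 2)))
Mul(Add(Function('n')(-188, -17), -44005), Pow(Add(Function('a')(-4), -14622), -1)) = Mul(Add(Mul(2, I, Pow(11, Rational(1, 2))), -44005), Pow(Add(Pow(Add(-5, Mul(-1, -4)), Rational(1, 2)), -14622), -1)) = Mul(Add(-44005, Mul(2, I, Pow(11, Rational(1, 2)))), Pow(Add(Pow(Add(-5, 4), Rational(1, 2)), -14622), -1)) = Mul(Add(-44005, Mul(2, I, Pow(11, Rational(1, 2)))), Pow(Add(Pow(-1, Rational(1, 2)), -14622), -1)) = Mul(Add(-44005, Mul(2, I, Pow(11, Rational(1, 2)))), Pow(Add(I, -14622), -1)) = Mul(Add(-44005, Mul(2, I, Pow(11, Rational(1, 2)))), Pow(Add(-14622, I), -1)) = Mul(Add(-44005, Mul(2, I, Pow(11, Rational(1, 2)))), Mul(Rational(1, 213802885), Add(-14622, Mul(-1, I)))) = Mul(Rational(1, 213802885), Add(-44005, Mul(2, I, Pow(11, Rational(1, 2)))), Add(-14622, Mul(-1, I)))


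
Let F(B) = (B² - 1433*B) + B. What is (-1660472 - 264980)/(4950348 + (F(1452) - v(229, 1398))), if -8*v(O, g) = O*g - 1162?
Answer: -3850904/10038521 ≈ -0.38361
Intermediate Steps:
v(O, g) = 581/4 - O*g/8 (v(O, g) = -(O*g - 1162)/8 = -(-1162 + O*g)/8 = 581/4 - O*g/8)
F(B) = B² - 1432*B
(-1660472 - 264980)/(4950348 + (F(1452) - v(229, 1398))) = (-1660472 - 264980)/(4950348 + (1452*(-1432 + 1452) - (581/4 - ⅛*229*1398))) = -1925452/(4950348 + (1452*20 - (581/4 - 160071/4))) = -1925452/(4950348 + (29040 - 1*(-79745/2))) = -1925452/(4950348 + (29040 + 79745/2)) = -1925452/(4950348 + 137825/2) = -1925452/10038521/2 = -1925452*2/10038521 = -3850904/10038521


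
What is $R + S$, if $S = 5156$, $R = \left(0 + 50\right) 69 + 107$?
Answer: $8713$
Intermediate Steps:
$R = 3557$ ($R = 50 \cdot 69 + 107 = 3450 + 107 = 3557$)
$R + S = 3557 + 5156 = 8713$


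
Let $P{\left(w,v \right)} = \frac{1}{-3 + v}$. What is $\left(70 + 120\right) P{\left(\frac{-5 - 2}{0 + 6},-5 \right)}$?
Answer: $- \frac{95}{4} \approx -23.75$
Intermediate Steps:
$\left(70 + 120\right) P{\left(\frac{-5 - 2}{0 + 6},-5 \right)} = \frac{70 + 120}{-3 - 5} = \frac{190}{-8} = 190 \left(- \frac{1}{8}\right) = - \frac{95}{4}$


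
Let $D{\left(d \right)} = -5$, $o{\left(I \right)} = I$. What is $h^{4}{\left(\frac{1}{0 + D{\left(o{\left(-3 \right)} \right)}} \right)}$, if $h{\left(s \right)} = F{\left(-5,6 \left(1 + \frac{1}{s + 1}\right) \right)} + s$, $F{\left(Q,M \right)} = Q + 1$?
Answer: $\frac{194481}{625} \approx 311.17$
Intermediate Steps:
$F{\left(Q,M \right)} = 1 + Q$
$h{\left(s \right)} = -4 + s$ ($h{\left(s \right)} = \left(1 - 5\right) + s = -4 + s$)
$h^{4}{\left(\frac{1}{0 + D{\left(o{\left(-3 \right)} \right)}} \right)} = \left(-4 + \frac{1}{0 - 5}\right)^{4} = \left(-4 + \frac{1}{-5}\right)^{4} = \left(-4 - \frac{1}{5}\right)^{4} = \left(- \frac{21}{5}\right)^{4} = \frac{194481}{625}$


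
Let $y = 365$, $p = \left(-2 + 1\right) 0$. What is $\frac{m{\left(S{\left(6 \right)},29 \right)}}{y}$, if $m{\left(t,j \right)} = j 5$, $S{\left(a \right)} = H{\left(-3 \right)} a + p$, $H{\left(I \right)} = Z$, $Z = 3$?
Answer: $\frac{29}{73} \approx 0.39726$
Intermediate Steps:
$H{\left(I \right)} = 3$
$p = 0$ ($p = \left(-1\right) 0 = 0$)
$S{\left(a \right)} = 3 a$ ($S{\left(a \right)} = 3 a + 0 = 3 a$)
$m{\left(t,j \right)} = 5 j$
$\frac{m{\left(S{\left(6 \right)},29 \right)}}{y} = \frac{5 \cdot 29}{365} = 145 \cdot \frac{1}{365} = \frac{29}{73}$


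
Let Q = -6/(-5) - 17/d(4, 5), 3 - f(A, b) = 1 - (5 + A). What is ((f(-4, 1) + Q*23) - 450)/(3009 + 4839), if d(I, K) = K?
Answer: -311/4905 ≈ -0.063405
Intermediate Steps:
f(A, b) = 7 + A (f(A, b) = 3 - (1 - (5 + A)) = 3 - (1 + (-5 - A)) = 3 - (-4 - A) = 3 + (4 + A) = 7 + A)
Q = -11/5 (Q = -6/(-5) - 17/5 = -6*(-1/5) - 17*1/5 = 6/5 - 17/5 = -11/5 ≈ -2.2000)
((f(-4, 1) + Q*23) - 450)/(3009 + 4839) = (((7 - 4) - 11/5*23) - 450)/(3009 + 4839) = ((3 - 253/5) - 450)/7848 = (-238/5 - 450)*(1/7848) = -2488/5*1/7848 = -311/4905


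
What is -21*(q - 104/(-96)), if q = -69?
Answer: 5705/4 ≈ 1426.3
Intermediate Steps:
-21*(q - 104/(-96)) = -21*(-69 - 104/(-96)) = -21*(-69 - 104*(-1/96)) = -21*(-69 + 13/12) = -21*(-815/12) = 5705/4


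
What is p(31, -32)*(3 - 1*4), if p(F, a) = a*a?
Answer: -1024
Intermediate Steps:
p(F, a) = a**2
p(31, -32)*(3 - 1*4) = (-32)**2*(3 - 1*4) = 1024*(3 - 4) = 1024*(-1) = -1024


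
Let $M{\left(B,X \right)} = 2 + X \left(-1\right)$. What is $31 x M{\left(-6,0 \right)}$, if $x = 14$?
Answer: $868$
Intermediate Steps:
$M{\left(B,X \right)} = 2 - X$
$31 x M{\left(-6,0 \right)} = 31 \cdot 14 \left(2 - 0\right) = 434 \left(2 + 0\right) = 434 \cdot 2 = 868$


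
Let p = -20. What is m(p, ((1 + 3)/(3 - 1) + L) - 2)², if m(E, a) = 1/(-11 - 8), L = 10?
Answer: 1/361 ≈ 0.0027701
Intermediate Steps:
m(E, a) = -1/19 (m(E, a) = 1/(-19) = -1/19)
m(p, ((1 + 3)/(3 - 1) + L) - 2)² = (-1/19)² = 1/361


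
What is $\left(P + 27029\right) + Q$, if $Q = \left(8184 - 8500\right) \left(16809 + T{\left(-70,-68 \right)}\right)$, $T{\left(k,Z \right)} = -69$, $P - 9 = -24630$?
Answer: $-5287432$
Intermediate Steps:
$P = -24621$ ($P = 9 - 24630 = -24621$)
$Q = -5289840$ ($Q = \left(8184 - 8500\right) \left(16809 - 69\right) = \left(-316\right) 16740 = -5289840$)
$\left(P + 27029\right) + Q = \left(-24621 + 27029\right) - 5289840 = 2408 - 5289840 = -5287432$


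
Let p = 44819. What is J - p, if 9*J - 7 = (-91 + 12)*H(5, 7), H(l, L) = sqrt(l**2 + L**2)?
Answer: -403364/9 - 79*sqrt(74)/9 ≈ -44894.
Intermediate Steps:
H(l, L) = sqrt(L**2 + l**2)
J = 7/9 - 79*sqrt(74)/9 (J = 7/9 + ((-91 + 12)*sqrt(7**2 + 5**2))/9 = 7/9 + (-79*sqrt(49 + 25))/9 = 7/9 + (-79*sqrt(74))/9 = 7/9 - 79*sqrt(74)/9 ≈ -74.732)
J - p = (7/9 - 79*sqrt(74)/9) - 1*44819 = (7/9 - 79*sqrt(74)/9) - 44819 = -403364/9 - 79*sqrt(74)/9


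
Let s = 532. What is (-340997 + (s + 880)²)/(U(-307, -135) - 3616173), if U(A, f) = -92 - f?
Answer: -1652747/3616130 ≈ -0.45705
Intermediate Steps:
(-340997 + (s + 880)²)/(U(-307, -135) - 3616173) = (-340997 + (532 + 880)²)/((-92 - 1*(-135)) - 3616173) = (-340997 + 1412²)/((-92 + 135) - 3616173) = (-340997 + 1993744)/(43 - 3616173) = 1652747/(-3616130) = 1652747*(-1/3616130) = -1652747/3616130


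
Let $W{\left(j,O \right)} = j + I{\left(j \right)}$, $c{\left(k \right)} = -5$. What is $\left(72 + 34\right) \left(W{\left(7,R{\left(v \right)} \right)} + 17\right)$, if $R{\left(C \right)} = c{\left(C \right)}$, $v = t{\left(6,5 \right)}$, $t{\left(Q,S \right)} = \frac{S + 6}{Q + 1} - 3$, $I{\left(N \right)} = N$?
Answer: $3286$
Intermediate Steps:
$t{\left(Q,S \right)} = -3 + \frac{6 + S}{1 + Q}$ ($t{\left(Q,S \right)} = \frac{6 + S}{1 + Q} - 3 = -3 + \frac{6 + S}{1 + Q}$)
$v = - \frac{10}{7}$ ($v = \frac{3 + 5 - 18}{1 + 6} = \frac{3 + 5 - 18}{7} = \frac{1}{7} \left(-10\right) = - \frac{10}{7} \approx -1.4286$)
$R{\left(C \right)} = -5$
$W{\left(j,O \right)} = 2 j$ ($W{\left(j,O \right)} = j + j = 2 j$)
$\left(72 + 34\right) \left(W{\left(7,R{\left(v \right)} \right)} + 17\right) = \left(72 + 34\right) \left(2 \cdot 7 + 17\right) = 106 \left(14 + 17\right) = 106 \cdot 31 = 3286$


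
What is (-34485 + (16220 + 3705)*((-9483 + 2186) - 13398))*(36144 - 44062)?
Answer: 3265243526480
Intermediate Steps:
(-34485 + (16220 + 3705)*((-9483 + 2186) - 13398))*(36144 - 44062) = (-34485 + 19925*(-7297 - 13398))*(-7918) = (-34485 + 19925*(-20695))*(-7918) = (-34485 - 412347875)*(-7918) = -412382360*(-7918) = 3265243526480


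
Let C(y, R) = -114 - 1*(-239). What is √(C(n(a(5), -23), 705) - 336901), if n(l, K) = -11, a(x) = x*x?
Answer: 2*I*√84194 ≈ 580.32*I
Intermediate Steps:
a(x) = x²
C(y, R) = 125 (C(y, R) = -114 + 239 = 125)
√(C(n(a(5), -23), 705) - 336901) = √(125 - 336901) = √(-336776) = 2*I*√84194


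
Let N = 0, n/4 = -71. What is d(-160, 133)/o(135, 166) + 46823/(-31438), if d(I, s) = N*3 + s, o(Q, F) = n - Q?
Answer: -23800091/13172522 ≈ -1.8068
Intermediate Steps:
n = -284 (n = 4*(-71) = -284)
o(Q, F) = -284 - Q
d(I, s) = s (d(I, s) = 0*3 + s = 0 + s = s)
d(-160, 133)/o(135, 166) + 46823/(-31438) = 133/(-284 - 1*135) + 46823/(-31438) = 133/(-284 - 135) + 46823*(-1/31438) = 133/(-419) - 46823/31438 = 133*(-1/419) - 46823/31438 = -133/419 - 46823/31438 = -23800091/13172522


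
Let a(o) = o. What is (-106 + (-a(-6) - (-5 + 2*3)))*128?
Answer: -12928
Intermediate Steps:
(-106 + (-a(-6) - (-5 + 2*3)))*128 = (-106 + (-1*(-6) - (-5 + 2*3)))*128 = (-106 + (6 - (-5 + 6)))*128 = (-106 + (6 - 1*1))*128 = (-106 + (6 - 1))*128 = (-106 + 5)*128 = -101*128 = -12928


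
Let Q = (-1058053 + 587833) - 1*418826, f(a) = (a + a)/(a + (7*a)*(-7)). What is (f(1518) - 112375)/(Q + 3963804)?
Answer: -2697001/73794192 ≈ -0.036548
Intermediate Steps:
f(a) = -1/24 (f(a) = (2*a)/(a - 49*a) = (2*a)/((-48*a)) = (2*a)*(-1/(48*a)) = -1/24)
Q = -889046 (Q = -470220 - 418826 = -889046)
(f(1518) - 112375)/(Q + 3963804) = (-1/24 - 112375)/(-889046 + 3963804) = -2697001/24/3074758 = -2697001/24*1/3074758 = -2697001/73794192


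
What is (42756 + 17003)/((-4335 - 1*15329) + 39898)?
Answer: 59759/20234 ≈ 2.9534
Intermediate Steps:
(42756 + 17003)/((-4335 - 1*15329) + 39898) = 59759/((-4335 - 15329) + 39898) = 59759/(-19664 + 39898) = 59759/20234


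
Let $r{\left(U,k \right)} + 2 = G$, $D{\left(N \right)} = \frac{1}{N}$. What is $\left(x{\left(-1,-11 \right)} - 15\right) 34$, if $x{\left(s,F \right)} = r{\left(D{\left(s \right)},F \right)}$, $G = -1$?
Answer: $-612$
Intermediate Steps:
$r{\left(U,k \right)} = -3$ ($r{\left(U,k \right)} = -2 - 1 = -3$)
$x{\left(s,F \right)} = -3$
$\left(x{\left(-1,-11 \right)} - 15\right) 34 = \left(-3 - 15\right) 34 = \left(-18\right) 34 = -612$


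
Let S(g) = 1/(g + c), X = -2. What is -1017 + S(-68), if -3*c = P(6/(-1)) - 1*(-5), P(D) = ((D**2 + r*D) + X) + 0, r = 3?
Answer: -76276/75 ≈ -1017.0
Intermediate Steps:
P(D) = -2 + D**2 + 3*D (P(D) = ((D**2 + 3*D) - 2) + 0 = (-2 + D**2 + 3*D) + 0 = -2 + D**2 + 3*D)
c = -7 (c = -((-2 + (6/(-1))**2 + 3*(6/(-1))) - 1*(-5))/3 = -((-2 + (6*(-1))**2 + 3*(6*(-1))) + 5)/3 = -((-2 + (-6)**2 + 3*(-6)) + 5)/3 = -((-2 + 36 - 18) + 5)/3 = -(16 + 5)/3 = -1/3*21 = -7)
S(g) = 1/(-7 + g) (S(g) = 1/(g - 7) = 1/(-7 + g))
-1017 + S(-68) = -1017 + 1/(-7 - 68) = -1017 + 1/(-75) = -1017 - 1/75 = -76276/75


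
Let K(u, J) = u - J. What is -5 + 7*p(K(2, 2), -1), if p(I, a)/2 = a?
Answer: -19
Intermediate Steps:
p(I, a) = 2*a
-5 + 7*p(K(2, 2), -1) = -5 + 7*(2*(-1)) = -5 + 7*(-2) = -5 - 14 = -19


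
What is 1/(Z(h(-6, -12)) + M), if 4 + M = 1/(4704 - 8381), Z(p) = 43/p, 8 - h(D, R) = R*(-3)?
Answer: -102956/569963 ≈ -0.18064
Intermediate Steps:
h(D, R) = 8 + 3*R (h(D, R) = 8 - R*(-3) = 8 - (-3)*R = 8 + 3*R)
M = -14709/3677 (M = -4 + 1/(4704 - 8381) = -4 + 1/(-3677) = -4 - 1/3677 = -14709/3677 ≈ -4.0003)
1/(Z(h(-6, -12)) + M) = 1/(43/(8 + 3*(-12)) - 14709/3677) = 1/(43/(8 - 36) - 14709/3677) = 1/(43/(-28) - 14709/3677) = 1/(43*(-1/28) - 14709/3677) = 1/(-43/28 - 14709/3677) = 1/(-569963/102956) = -102956/569963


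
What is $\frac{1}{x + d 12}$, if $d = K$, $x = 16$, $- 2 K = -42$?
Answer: $\frac{1}{268} \approx 0.0037313$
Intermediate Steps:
$K = 21$ ($K = \left(- \frac{1}{2}\right) \left(-42\right) = 21$)
$d = 21$
$\frac{1}{x + d 12} = \frac{1}{16 + 21 \cdot 12} = \frac{1}{16 + 252} = \frac{1}{268}$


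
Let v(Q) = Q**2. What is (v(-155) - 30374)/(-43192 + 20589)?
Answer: 907/3229 ≈ 0.28089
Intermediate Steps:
(v(-155) - 30374)/(-43192 + 20589) = ((-155)**2 - 30374)/(-43192 + 20589) = (24025 - 30374)/(-22603) = -6349*(-1/22603) = 907/3229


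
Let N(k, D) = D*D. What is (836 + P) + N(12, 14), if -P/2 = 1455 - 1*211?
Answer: -1456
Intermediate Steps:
N(k, D) = D**2
P = -2488 (P = -2*(1455 - 1*211) = -2*(1455 - 211) = -2*1244 = -2488)
(836 + P) + N(12, 14) = (836 - 2488) + 14**2 = -1652 + 196 = -1456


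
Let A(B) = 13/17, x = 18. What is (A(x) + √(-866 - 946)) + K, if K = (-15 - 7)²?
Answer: 8241/17 + 2*I*√453 ≈ 484.76 + 42.568*I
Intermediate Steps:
A(B) = 13/17 (A(B) = 13*(1/17) = 13/17)
K = 484 (K = (-22)² = 484)
(A(x) + √(-866 - 946)) + K = (13/17 + √(-866 - 946)) + 484 = (13/17 + √(-1812)) + 484 = (13/17 + 2*I*√453) + 484 = 8241/17 + 2*I*√453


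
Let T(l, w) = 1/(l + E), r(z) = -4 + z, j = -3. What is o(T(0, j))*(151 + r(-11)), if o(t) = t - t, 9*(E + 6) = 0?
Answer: 0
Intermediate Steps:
E = -6 (E = -6 + (⅑)*0 = -6 + 0 = -6)
T(l, w) = 1/(-6 + l) (T(l, w) = 1/(l - 6) = 1/(-6 + l))
o(t) = 0
o(T(0, j))*(151 + r(-11)) = 0*(151 + (-4 - 11)) = 0*(151 - 15) = 0*136 = 0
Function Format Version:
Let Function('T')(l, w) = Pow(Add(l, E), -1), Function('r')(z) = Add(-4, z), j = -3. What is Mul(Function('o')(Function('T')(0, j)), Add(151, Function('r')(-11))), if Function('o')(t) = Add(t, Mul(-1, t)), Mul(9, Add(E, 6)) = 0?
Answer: 0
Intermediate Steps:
E = -6 (E = Add(-6, Mul(Rational(1, 9), 0)) = Add(-6, 0) = -6)
Function('T')(l, w) = Pow(Add(-6, l), -1) (Function('T')(l, w) = Pow(Add(l, -6), -1) = Pow(Add(-6, l), -1))
Function('o')(t) = 0
Mul(Function('o')(Function('T')(0, j)), Add(151, Function('r')(-11))) = Mul(0, Add(151, Add(-4, -11))) = Mul(0, Add(151, -15)) = Mul(0, 136) = 0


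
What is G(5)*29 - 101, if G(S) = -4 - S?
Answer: -362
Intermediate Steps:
G(5)*29 - 101 = (-4 - 1*5)*29 - 101 = (-4 - 5)*29 - 101 = -9*29 - 101 = -261 - 101 = -362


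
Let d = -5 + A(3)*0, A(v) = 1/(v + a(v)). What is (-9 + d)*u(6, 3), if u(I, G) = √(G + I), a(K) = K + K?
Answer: -42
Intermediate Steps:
a(K) = 2*K
A(v) = 1/(3*v) (A(v) = 1/(v + 2*v) = 1/(3*v))
d = -5 (d = -5 + ((⅓)/3)*0 = -5 + ((⅓)*(⅓))*0 = -5 + (⅑)*0 = -5 + 0 = -5)
(-9 + d)*u(6, 3) = (-9 - 5)*√(3 + 6) = -14*√9 = -14*3 = -42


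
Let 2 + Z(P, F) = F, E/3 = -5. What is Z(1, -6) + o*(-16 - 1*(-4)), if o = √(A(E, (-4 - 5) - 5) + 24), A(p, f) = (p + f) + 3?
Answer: -8 - 12*I*√2 ≈ -8.0 - 16.971*I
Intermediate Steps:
E = -15 (E = 3*(-5) = -15)
A(p, f) = 3 + f + p (A(p, f) = (f + p) + 3 = 3 + f + p)
o = I*√2 (o = √((3 + ((-4 - 5) - 5) - 15) + 24) = √((3 + (-9 - 5) - 15) + 24) = √((3 - 14 - 15) + 24) = √(-26 + 24) = √(-2) = I*√2 ≈ 1.4142*I)
Z(P, F) = -2 + F
Z(1, -6) + o*(-16 - 1*(-4)) = (-2 - 6) + (I*√2)*(-16 - 1*(-4)) = -8 + (I*√2)*(-16 + 4) = -8 + (I*√2)*(-12) = -8 - 12*I*√2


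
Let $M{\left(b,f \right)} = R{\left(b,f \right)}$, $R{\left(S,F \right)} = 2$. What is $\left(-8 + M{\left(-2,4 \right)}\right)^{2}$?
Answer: $36$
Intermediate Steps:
$M{\left(b,f \right)} = 2$
$\left(-8 + M{\left(-2,4 \right)}\right)^{2} = \left(-8 + 2\right)^{2} = \left(-6\right)^{2} = 36$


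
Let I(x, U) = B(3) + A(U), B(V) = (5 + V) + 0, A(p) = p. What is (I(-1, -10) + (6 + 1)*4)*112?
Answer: 2912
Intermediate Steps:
B(V) = 5 + V
I(x, U) = 8 + U (I(x, U) = (5 + 3) + U = 8 + U)
(I(-1, -10) + (6 + 1)*4)*112 = ((8 - 10) + (6 + 1)*4)*112 = (-2 + 7*4)*112 = (-2 + 28)*112 = 26*112 = 2912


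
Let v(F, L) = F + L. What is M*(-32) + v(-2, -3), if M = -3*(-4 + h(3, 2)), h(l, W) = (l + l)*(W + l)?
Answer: 2491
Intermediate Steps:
h(l, W) = 2*l*(W + l) (h(l, W) = (2*l)*(W + l) = 2*l*(W + l))
M = -78 (M = -3*(-4 + 2*3*(2 + 3)) = -3*(-4 + 2*3*5) = -3*(-4 + 30) = -3*26 = -78)
M*(-32) + v(-2, -3) = -78*(-32) + (-2 - 3) = 2496 - 5 = 2491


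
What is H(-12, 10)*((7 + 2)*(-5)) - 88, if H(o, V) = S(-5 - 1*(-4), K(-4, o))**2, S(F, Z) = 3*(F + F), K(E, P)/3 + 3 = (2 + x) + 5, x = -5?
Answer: -1708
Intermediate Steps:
K(E, P) = -3 (K(E, P) = -9 + 3*((2 - 5) + 5) = -9 + 3*(-3 + 5) = -9 + 3*2 = -9 + 6 = -3)
S(F, Z) = 6*F (S(F, Z) = 3*(2*F) = 6*F)
H(o, V) = 36 (H(o, V) = (6*(-5 - 1*(-4)))**2 = (6*(-5 + 4))**2 = (6*(-1))**2 = (-6)**2 = 36)
H(-12, 10)*((7 + 2)*(-5)) - 88 = 36*((7 + 2)*(-5)) - 88 = 36*(9*(-5)) - 88 = 36*(-45) - 88 = -1620 - 88 = -1708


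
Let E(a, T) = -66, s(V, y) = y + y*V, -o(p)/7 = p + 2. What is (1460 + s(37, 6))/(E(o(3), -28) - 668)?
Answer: -844/367 ≈ -2.2997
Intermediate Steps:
o(p) = -14 - 7*p (o(p) = -7*(p + 2) = -7*(2 + p) = -14 - 7*p)
s(V, y) = y + V*y
(1460 + s(37, 6))/(E(o(3), -28) - 668) = (1460 + 6*(1 + 37))/(-66 - 668) = (1460 + 6*38)/(-734) = (1460 + 228)*(-1/734) = 1688*(-1/734) = -844/367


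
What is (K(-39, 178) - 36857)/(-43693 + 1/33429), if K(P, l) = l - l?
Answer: 1232092653/1460613296 ≈ 0.84354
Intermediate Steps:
K(P, l) = 0
(K(-39, 178) - 36857)/(-43693 + 1/33429) = (0 - 36857)/(-43693 + 1/33429) = -36857/(-43693 + 1/33429) = -36857/(-1460613296/33429) = -36857*(-33429/1460613296) = 1232092653/1460613296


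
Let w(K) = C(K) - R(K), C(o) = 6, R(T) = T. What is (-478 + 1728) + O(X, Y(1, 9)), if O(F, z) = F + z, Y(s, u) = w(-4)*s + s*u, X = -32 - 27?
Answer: 1210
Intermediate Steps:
w(K) = 6 - K
X = -59
Y(s, u) = 10*s + s*u (Y(s, u) = (6 - 1*(-4))*s + s*u = (6 + 4)*s + s*u = 10*s + s*u)
(-478 + 1728) + O(X, Y(1, 9)) = (-478 + 1728) + (-59 + 1*(10 + 9)) = 1250 + (-59 + 1*19) = 1250 + (-59 + 19) = 1250 - 40 = 1210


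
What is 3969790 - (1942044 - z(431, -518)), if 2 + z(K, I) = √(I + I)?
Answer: 2027744 + 2*I*√259 ≈ 2.0277e+6 + 32.187*I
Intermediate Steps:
z(K, I) = -2 + √2*√I (z(K, I) = -2 + √(I + I) = -2 + √(2*I) = -2 + √2*√I)
3969790 - (1942044 - z(431, -518)) = 3969790 - (1942044 - (-2 + √2*√(-518))) = 3969790 - (1942044 - (-2 + √2*(I*√518))) = 3969790 - (1942044 - (-2 + 2*I*√259)) = 3969790 - (1942044 + (2 - 2*I*√259)) = 3969790 - (1942046 - 2*I*√259) = 3969790 + (-1942046 + 2*I*√259) = 2027744 + 2*I*√259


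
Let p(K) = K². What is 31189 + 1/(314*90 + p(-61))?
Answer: 997455410/31981 ≈ 31189.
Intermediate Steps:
31189 + 1/(314*90 + p(-61)) = 31189 + 1/(314*90 + (-61)²) = 31189 + 1/(28260 + 3721) = 31189 + 1/31981 = 997455410/31981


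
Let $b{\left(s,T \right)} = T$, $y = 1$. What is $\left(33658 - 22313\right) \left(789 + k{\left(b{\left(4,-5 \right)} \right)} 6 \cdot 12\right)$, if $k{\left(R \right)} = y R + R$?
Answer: $782805$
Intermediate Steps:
$k{\left(R \right)} = 2 R$ ($k{\left(R \right)} = 1 R + R = R + R = 2 R$)
$\left(33658 - 22313\right) \left(789 + k{\left(b{\left(4,-5 \right)} \right)} 6 \cdot 12\right) = \left(33658 - 22313\right) \left(789 + 2 \left(-5\right) 6 \cdot 12\right) = 11345 \left(789 + \left(-10\right) 6 \cdot 12\right) = 11345 \left(789 - 720\right) = 11345 \cdot 69 = 782805$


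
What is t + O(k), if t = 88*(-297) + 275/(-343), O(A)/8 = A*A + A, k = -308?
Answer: 250496741/343 ≈ 7.3031e+5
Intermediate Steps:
O(A) = 8*A + 8*A² (O(A) = 8*(A*A + A) = 8*(A² + A) = 8*(A + A²) = 8*A + 8*A²)
t = -8964923/343 (t = -26136 + 275*(-1/343) = -26136 - 275/343 = -8964923/343 ≈ -26137.)
t + O(k) = -8964923/343 + 8*(-308)*(1 - 308) = -8964923/343 + 8*(-308)*(-307) = -8964923/343 + 756448 = 250496741/343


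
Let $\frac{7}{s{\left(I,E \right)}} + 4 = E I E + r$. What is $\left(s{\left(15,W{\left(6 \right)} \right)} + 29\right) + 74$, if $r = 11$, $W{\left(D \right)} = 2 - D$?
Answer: $\frac{25448}{247} \approx 103.03$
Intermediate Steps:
$s{\left(I,E \right)} = \frac{7}{7 + I E^{2}}$ ($s{\left(I,E \right)} = \frac{7}{-4 + \left(E I E + 11\right)} = \frac{7}{-4 + \left(I E^{2} + 11\right)} = \frac{7}{-4 + \left(11 + I E^{2}\right)} = \frac{7}{7 + I E^{2}}$)
$\left(s{\left(15,W{\left(6 \right)} \right)} + 29\right) + 74 = \left(\frac{7}{7 + 15 \left(2 - 6\right)^{2}} + 29\right) + 74 = \left(\frac{7}{7 + 15 \left(-4\right)^{2}} + 29\right) + 74 = \left(\frac{7}{7 + 15 \cdot 16} + 29\right) + 74 = \left(\frac{7}{7 + 240} + 29\right) + 74 = \left(\frac{7}{247} + 29\right) + 74 = \frac{7170}{247} + 74 = \frac{25448}{247}$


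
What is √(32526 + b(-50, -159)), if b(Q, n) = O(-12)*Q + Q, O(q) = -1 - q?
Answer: √31926 ≈ 178.68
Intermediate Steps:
b(Q, n) = 12*Q (b(Q, n) = (-1 - 1*(-12))*Q + Q = (-1 + 12)*Q + Q = 11*Q + Q = 12*Q)
√(32526 + b(-50, -159)) = √(32526 + 12*(-50)) = √(32526 - 600) = √31926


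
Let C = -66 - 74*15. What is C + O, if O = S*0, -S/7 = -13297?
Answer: -1176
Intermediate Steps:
S = 93079 (S = -7*(-13297) = 93079)
O = 0 (O = 93079*0 = 0)
C = -1176 (C = -66 - 1110 = -1176)
C + O = -1176 + 0 = -1176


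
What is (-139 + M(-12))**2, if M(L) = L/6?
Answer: 19881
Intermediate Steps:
M(L) = L/6 (M(L) = L*(1/6) = L/6)
(-139 + M(-12))**2 = (-139 + (1/6)*(-12))**2 = (-139 - 2)**2 = (-141)**2 = 19881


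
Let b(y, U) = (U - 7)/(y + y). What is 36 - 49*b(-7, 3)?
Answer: 22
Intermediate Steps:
b(y, U) = (-7 + U)/(2*y) (b(y, U) = (-7 + U)/((2*y)) = (-7 + U)*(1/(2*y)) = (-7 + U)/(2*y))
36 - 49*b(-7, 3) = 36 - 49*(-7 + 3)/(2*(-7)) = 36 - 49*(-1)*(-4)/(2*7) = 36 - 49*2/7 = 36 - 14 = 22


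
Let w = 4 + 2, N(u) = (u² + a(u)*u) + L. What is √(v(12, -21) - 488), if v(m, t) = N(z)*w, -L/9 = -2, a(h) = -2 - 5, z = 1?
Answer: 4*I*√26 ≈ 20.396*I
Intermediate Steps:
a(h) = -7
L = 18 (L = -9*(-2) = 18)
N(u) = 18 + u² - 7*u (N(u) = (u² - 7*u) + 18 = 18 + u² - 7*u)
w = 6
v(m, t) = 72 (v(m, t) = (18 + 1² - 7*1)*6 = (18 + 1 - 7)*6 = 12*6 = 72)
√(v(12, -21) - 488) = √(72 - 488) = √(-416) = 4*I*√26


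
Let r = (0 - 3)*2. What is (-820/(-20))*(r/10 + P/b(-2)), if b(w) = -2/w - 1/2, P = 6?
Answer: 2337/5 ≈ 467.40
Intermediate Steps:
r = -6 (r = -3*2 = -6)
b(w) = -1/2 - 2/w (b(w) = -2/w - 1*1/2 = -2/w - 1/2 = -1/2 - 2/w)
(-820/(-20))*(r/10 + P/b(-2)) = (-820/(-20))*(-6/10 + 6/(((1/2)*(-4 - 1*(-2))/(-2)))) = (-820*(-1)/20)*(-6*1/10 + 6/(((1/2)*(-1/2)*(-4 + 2)))) = (-41*(-1))*(-3/5 + 6/(((1/2)*(-1/2)*(-2)))) = 41*(-3/5 + 6/(1/2)) = 41*(-3/5 + 6*2) = 41*(-3/5 + 12) = 41*(57/5) = 2337/5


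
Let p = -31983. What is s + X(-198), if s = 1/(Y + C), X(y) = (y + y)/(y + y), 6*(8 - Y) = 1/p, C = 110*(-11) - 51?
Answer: 240256295/240448193 ≈ 0.99920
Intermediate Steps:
C = -1261 (C = -1210 - 51 = -1261)
Y = 1535185/191898 (Y = 8 - ⅙/(-31983) = 8 - ⅙*(-1/31983) = 8 + 1/191898 = 1535185/191898 ≈ 8.0000)
X(y) = 1 (X(y) = (2*y)/((2*y)) = (2*y)*(1/(2*y)) = 1)
s = -191898/240448193 (s = 1/(1535185/191898 - 1261) = 1/(-240448193/191898) = -191898/240448193 ≈ -0.00079808)
s + X(-198) = -191898/240448193 + 1 = 240256295/240448193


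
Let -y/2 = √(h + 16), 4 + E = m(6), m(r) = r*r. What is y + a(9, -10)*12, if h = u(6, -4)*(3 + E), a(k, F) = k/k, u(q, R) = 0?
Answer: 4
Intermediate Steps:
a(k, F) = 1
m(r) = r²
E = 32 (E = -4 + 6² = -4 + 36 = 32)
h = 0 (h = 0*(3 + 32) = 0*35 = 0)
y = -8 (y = -2*√(0 + 16) = -2*√16 = -2*4 = -8)
y + a(9, -10)*12 = -8 + 1*12 = -8 + 12 = 4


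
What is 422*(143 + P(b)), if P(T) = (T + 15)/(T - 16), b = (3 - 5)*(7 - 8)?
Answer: 418835/7 ≈ 59834.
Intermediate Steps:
b = 2 (b = -2*(-1) = 2)
P(T) = (15 + T)/(-16 + T)
422*(143 + P(b)) = 422*(143 + (15 + 2)/(-16 + 2)) = 422*(143 + 17/(-14)) = 422*(143 - 1/14*17) = 422*(143 - 17/14) = 422*(1985/14) = 418835/7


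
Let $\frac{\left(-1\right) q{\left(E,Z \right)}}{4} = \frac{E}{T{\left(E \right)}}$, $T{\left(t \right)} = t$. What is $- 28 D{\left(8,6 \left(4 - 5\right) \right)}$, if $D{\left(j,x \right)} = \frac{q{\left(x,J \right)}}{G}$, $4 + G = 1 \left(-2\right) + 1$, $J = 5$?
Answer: $- \frac{112}{5} \approx -22.4$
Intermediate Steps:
$q{\left(E,Z \right)} = -4$ ($q{\left(E,Z \right)} = - 4 \frac{E}{E} = \left(-4\right) 1 = -4$)
$G = -5$ ($G = -4 + \left(1 \left(-2\right) + 1\right) = -4 + \left(-2 + 1\right) = -4 - 1 = -5$)
$D{\left(j,x \right)} = \frac{4}{5}$ ($D{\left(j,x \right)} = - \frac{4}{-5} = \left(-4\right) \left(- \frac{1}{5}\right) = \frac{4}{5}$)
$- 28 D{\left(8,6 \left(4 - 5\right) \right)} = \left(-28\right) \frac{4}{5} = - \frac{112}{5}$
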